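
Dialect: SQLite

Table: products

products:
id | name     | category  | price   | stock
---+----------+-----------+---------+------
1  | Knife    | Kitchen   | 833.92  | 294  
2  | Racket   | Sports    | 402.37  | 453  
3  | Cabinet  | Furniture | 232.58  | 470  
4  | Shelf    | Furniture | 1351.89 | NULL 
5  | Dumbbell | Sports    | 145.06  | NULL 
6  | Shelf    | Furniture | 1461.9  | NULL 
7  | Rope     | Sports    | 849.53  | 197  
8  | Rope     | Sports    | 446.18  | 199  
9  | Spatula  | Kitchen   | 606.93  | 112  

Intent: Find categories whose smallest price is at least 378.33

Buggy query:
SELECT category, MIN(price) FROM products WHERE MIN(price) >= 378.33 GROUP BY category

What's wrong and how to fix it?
Bug: MIN() in WHERE is a misuse of aggregate

Fix: Replace WHERE with HAVING after the GROUP BY

Corrected query:
SELECT category, MIN(price) FROM products GROUP BY category HAVING MIN(price) >= 378.33

Result:
category | MIN(price)
---------+-----------
Kitchen  | 606.93    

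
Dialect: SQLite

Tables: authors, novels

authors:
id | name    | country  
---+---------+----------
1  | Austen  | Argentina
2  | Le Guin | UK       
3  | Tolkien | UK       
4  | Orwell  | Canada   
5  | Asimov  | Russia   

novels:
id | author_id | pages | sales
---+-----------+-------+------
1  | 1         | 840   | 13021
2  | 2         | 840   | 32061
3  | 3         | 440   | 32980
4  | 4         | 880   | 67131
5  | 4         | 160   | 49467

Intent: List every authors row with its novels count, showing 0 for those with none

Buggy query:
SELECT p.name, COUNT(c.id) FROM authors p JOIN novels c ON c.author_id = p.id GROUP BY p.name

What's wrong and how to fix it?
Bug: An inner join excludes parents with zero children

Fix: Switch to LEFT JOIN to retain unmatched parent rows

Corrected query:
SELECT p.name, COUNT(c.id) FROM authors p LEFT JOIN novels c ON c.author_id = p.id GROUP BY p.name

Result:
name    | COUNT(c.id)
--------+------------
Asimov  | 0          
Austen  | 1          
Le Guin | 1          
Orwell  | 2          
Tolkien | 1          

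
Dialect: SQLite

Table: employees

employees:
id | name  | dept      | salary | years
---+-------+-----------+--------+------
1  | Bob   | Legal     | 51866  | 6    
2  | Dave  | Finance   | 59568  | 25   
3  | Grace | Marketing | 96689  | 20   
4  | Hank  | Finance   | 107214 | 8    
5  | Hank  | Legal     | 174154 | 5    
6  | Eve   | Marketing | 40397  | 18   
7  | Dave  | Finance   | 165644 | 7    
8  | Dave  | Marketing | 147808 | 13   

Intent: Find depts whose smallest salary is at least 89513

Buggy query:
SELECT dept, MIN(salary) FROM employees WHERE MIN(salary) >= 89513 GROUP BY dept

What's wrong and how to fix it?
Bug: Aggregates like MIN are computed per group after WHERE runs

Fix: Use HAVING for the per-group MIN condition

Corrected query:
SELECT dept, MIN(salary) FROM employees GROUP BY dept HAVING MIN(salary) >= 89513

Result:
(no rows)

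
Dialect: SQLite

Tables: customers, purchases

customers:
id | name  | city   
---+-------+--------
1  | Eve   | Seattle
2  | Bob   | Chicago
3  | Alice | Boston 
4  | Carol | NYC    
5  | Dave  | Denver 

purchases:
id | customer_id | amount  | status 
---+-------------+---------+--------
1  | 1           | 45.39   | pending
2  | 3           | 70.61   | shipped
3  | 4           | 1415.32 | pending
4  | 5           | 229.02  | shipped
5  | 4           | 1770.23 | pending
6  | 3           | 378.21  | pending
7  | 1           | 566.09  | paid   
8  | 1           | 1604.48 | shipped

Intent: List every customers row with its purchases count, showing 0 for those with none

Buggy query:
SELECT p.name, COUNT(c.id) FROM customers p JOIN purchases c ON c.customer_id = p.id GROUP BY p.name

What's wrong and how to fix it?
Bug: INNER JOIN drops customers rows that have no matching purchases rows

Fix: Switch to LEFT JOIN to retain unmatched parent rows

Corrected query:
SELECT p.name, COUNT(c.id) FROM customers p LEFT JOIN purchases c ON c.customer_id = p.id GROUP BY p.name

Result:
name  | COUNT(c.id)
------+------------
Alice | 2          
Bob   | 0          
Carol | 2          
Dave  | 1          
Eve   | 3          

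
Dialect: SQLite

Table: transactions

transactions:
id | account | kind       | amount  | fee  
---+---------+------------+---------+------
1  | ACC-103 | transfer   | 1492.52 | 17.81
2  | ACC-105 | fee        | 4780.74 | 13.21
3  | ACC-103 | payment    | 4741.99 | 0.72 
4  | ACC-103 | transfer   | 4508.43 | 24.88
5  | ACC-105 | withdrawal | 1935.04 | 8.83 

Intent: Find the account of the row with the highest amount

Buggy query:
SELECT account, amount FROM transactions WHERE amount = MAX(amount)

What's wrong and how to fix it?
Bug: MAX(amount) is an aggregate and cannot be used directly in WHERE

Fix: Wrap MAX in a scalar subquery so WHERE compares against a single value

Corrected query:
SELECT account, amount FROM transactions WHERE amount = (SELECT MAX(amount) FROM transactions)

Result:
account | amount 
--------+--------
ACC-105 | 4780.74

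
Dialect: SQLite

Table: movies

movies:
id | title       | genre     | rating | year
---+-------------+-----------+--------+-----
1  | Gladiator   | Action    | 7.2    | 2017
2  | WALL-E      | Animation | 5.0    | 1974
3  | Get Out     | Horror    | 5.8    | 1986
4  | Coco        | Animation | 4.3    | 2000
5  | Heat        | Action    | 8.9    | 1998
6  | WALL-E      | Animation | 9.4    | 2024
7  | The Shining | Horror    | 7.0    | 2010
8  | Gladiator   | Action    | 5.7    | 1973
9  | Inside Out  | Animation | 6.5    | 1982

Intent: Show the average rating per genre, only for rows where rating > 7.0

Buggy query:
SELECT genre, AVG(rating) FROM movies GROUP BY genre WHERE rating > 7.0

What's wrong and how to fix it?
Bug: Row-level WHERE must come before GROUP BY in the clause order

Fix: Place WHERE between FROM and GROUP BY

Corrected query:
SELECT genre, AVG(rating) FROM movies WHERE rating > 7.0 GROUP BY genre

Result:
genre     | AVG(rating)
----------+------------
Action    | 8.05       
Animation | 9.4        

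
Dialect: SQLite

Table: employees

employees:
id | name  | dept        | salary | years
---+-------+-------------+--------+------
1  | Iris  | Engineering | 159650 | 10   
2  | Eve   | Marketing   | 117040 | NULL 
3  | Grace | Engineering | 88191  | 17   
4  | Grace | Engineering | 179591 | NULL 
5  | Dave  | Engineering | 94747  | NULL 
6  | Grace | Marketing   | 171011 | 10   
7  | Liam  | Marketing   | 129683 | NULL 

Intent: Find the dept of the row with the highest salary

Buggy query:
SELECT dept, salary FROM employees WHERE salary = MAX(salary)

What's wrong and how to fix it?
Bug: WHERE is evaluated per row; an aggregate over the whole table isn't defined there

Fix: Use a subquery: WHERE salary = (SELECT MAX(salary) FROM employees)

Corrected query:
SELECT dept, salary FROM employees WHERE salary = (SELECT MAX(salary) FROM employees)

Result:
dept        | salary
------------+-------
Engineering | 179591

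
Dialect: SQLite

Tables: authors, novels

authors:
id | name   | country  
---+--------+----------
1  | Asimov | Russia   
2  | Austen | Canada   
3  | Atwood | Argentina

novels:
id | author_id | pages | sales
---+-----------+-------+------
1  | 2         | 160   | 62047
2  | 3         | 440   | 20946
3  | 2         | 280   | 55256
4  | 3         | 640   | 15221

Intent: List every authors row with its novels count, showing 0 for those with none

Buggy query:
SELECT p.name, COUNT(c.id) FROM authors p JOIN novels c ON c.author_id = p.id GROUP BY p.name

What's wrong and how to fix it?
Bug: INNER JOIN drops authors rows that have no matching novels rows

Fix: Use LEFT JOIN so parents without children still appear (COUNT(c.id) gives 0)

Corrected query:
SELECT p.name, COUNT(c.id) FROM authors p LEFT JOIN novels c ON c.author_id = p.id GROUP BY p.name

Result:
name   | COUNT(c.id)
-------+------------
Asimov | 0          
Atwood | 2          
Austen | 2          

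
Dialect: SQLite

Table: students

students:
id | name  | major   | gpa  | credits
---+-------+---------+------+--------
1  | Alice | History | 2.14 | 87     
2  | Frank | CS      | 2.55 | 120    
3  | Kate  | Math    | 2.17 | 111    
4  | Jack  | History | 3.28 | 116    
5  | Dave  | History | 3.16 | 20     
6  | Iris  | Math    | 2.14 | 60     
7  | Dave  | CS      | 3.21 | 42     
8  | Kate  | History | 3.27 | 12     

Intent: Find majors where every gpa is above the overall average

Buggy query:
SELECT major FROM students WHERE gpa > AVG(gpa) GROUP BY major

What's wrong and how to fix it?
Bug: WHERE evaluates per row before aggregation, so AVG() is unavailable

Fix: Compute the overall average in a scalar subquery and compare each group's MIN against it in HAVING

Corrected query:
SELECT major FROM students GROUP BY major HAVING MIN(gpa) > (SELECT AVG(gpa) FROM students)

Result:
(no rows)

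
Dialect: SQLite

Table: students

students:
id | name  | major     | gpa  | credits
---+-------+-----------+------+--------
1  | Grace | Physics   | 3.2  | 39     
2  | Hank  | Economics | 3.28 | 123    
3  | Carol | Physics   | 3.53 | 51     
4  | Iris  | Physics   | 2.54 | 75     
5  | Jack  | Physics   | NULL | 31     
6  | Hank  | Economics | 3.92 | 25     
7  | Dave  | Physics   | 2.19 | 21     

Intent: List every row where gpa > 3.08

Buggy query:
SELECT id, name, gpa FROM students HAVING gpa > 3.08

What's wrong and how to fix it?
Bug: This is a non-aggregate query (no GROUP BY, no aggregates), so in SQLite the HAVING clause is invalid here; a row-level condition belongs in WHERE

Fix: Replace HAVING with WHERE since the condition applies to individual rows

Corrected query:
SELECT id, name, gpa FROM students WHERE gpa > 3.08

Result:
id | name  | gpa 
---+-------+-----
1  | Grace | 3.2 
2  | Hank  | 3.28
3  | Carol | 3.53
6  | Hank  | 3.92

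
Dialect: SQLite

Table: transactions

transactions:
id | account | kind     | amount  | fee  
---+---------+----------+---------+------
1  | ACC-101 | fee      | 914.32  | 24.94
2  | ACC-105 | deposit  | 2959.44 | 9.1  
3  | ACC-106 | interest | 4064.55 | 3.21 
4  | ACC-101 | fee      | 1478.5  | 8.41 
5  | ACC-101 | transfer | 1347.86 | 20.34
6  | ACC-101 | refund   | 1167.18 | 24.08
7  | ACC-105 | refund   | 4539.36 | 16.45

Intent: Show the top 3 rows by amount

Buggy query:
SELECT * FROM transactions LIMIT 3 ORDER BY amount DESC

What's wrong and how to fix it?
Bug: LIMIT must come after ORDER BY

Fix: Swap the clauses: ORDER BY first, then LIMIT

Corrected query:
SELECT * FROM transactions ORDER BY amount DESC LIMIT 3

Result:
id | account | kind     | amount  | fee  
---+---------+----------+---------+------
7  | ACC-105 | refund   | 4539.36 | 16.45
3  | ACC-106 | interest | 4064.55 | 3.21 
2  | ACC-105 | deposit  | 2959.44 | 9.1  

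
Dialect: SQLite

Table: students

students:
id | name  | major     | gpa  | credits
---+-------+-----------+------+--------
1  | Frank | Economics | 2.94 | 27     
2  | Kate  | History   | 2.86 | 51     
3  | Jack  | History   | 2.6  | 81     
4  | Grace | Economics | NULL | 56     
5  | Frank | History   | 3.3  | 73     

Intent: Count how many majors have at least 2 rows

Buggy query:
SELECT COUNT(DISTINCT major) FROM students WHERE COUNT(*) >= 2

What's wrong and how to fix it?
Bug: COUNT(*) cannot appear in WHERE; the per-group count doesn't exist yet

Fix: Group first with HAVING COUNT(*) >= 2, then COUNT the resulting groups

Corrected query:
SELECT COUNT(*) FROM (SELECT major FROM students GROUP BY major HAVING COUNT(*) >= 2)

Result:
COUNT(*)
--------
2       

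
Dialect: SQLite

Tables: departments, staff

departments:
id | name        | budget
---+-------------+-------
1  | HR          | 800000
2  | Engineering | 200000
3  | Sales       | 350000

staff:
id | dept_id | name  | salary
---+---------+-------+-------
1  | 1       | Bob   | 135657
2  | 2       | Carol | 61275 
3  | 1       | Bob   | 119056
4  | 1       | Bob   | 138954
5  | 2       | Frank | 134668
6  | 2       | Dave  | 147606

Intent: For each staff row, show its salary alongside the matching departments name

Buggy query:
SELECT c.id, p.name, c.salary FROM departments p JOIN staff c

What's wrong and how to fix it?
Bug: JOIN with no ON clause produces a cartesian product; every staff row pairs with every departments row

Fix: Add ON c.dept_id = p.id to the JOIN

Corrected query:
SELECT c.id, p.name, c.salary FROM departments p JOIN staff c ON c.dept_id = p.id

Result:
id | name        | salary
---+-------------+-------
1  | HR          | 135657
2  | Engineering | 61275 
3  | HR          | 119056
4  | HR          | 138954
5  | Engineering | 134668
6  | Engineering | 147606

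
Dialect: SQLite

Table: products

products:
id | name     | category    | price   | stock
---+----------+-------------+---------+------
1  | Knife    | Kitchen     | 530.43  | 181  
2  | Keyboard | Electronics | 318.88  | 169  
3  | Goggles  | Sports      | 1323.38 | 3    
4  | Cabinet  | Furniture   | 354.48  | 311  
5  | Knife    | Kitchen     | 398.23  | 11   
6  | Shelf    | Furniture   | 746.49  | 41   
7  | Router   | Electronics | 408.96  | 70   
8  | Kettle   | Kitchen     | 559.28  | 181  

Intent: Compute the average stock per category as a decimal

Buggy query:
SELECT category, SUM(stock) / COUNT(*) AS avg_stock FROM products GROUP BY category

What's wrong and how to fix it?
Bug: SUM(stock) and COUNT(*) are both integers; the division truncates the fractional part

Fix: Cast one side to REAL so the division keeps the fractional part

Corrected query:
SELECT category, SUM(stock) * 1.0 / COUNT(*) AS avg_stock FROM products GROUP BY category

Result:
category    | avg_stock 
------------+-----------
Electronics | 119.5     
Furniture   | 176       
Kitchen     | 124.333333
Sports      | 3         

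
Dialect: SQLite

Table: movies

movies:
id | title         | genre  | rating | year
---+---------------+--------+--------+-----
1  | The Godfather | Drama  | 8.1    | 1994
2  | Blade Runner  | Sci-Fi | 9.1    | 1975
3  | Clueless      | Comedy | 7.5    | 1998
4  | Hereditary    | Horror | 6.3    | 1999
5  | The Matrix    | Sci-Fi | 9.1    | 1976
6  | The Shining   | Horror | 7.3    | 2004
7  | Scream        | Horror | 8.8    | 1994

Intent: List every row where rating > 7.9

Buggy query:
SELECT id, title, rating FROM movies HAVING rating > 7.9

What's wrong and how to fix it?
Bug: This is a non-aggregate query (no GROUP BY, no aggregates), so in SQLite the HAVING clause is invalid here; a row-level condition belongs in WHERE

Fix: Use WHERE for row-level filtering

Corrected query:
SELECT id, title, rating FROM movies WHERE rating > 7.9

Result:
id | title         | rating
---+---------------+-------
1  | The Godfather | 8.1   
2  | Blade Runner  | 9.1   
5  | The Matrix    | 9.1   
7  | Scream        | 8.8   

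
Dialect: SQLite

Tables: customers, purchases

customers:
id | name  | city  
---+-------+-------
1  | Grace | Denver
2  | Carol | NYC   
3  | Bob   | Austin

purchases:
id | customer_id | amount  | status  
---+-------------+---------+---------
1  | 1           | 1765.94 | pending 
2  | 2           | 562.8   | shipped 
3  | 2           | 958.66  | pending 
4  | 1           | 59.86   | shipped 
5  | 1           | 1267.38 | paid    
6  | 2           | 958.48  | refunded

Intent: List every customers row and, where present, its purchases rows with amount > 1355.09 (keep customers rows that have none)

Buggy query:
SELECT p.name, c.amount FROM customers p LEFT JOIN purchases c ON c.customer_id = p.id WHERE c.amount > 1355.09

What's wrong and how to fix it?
Bug: Filtering c.amount in WHERE discards the NULL rows produced by LEFT JOIN, turning it into an inner join

Fix: Move the right-table condition into the ON clause so unmatched parents are kept

Corrected query:
SELECT p.name, c.amount FROM customers p LEFT JOIN purchases c ON c.customer_id = p.id AND c.amount > 1355.09

Result:
name  | amount 
------+--------
Grace | 1765.94
Carol | NULL   
Bob   | NULL   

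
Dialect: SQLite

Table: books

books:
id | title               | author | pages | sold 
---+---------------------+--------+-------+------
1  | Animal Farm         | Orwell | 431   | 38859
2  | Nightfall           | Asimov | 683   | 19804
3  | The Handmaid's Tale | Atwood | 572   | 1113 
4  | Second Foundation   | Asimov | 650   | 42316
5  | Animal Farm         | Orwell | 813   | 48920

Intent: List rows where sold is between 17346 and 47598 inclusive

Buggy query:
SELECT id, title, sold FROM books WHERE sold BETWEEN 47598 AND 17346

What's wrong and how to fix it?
Bug: The bounds are reversed; BETWEEN a AND b requires a <= b to match anything

Fix: Write BETWEEN 17346 AND 47598

Corrected query:
SELECT id, title, sold FROM books WHERE sold BETWEEN 17346 AND 47598

Result:
id | title             | sold 
---+-------------------+------
1  | Animal Farm       | 38859
2  | Nightfall         | 19804
4  | Second Foundation | 42316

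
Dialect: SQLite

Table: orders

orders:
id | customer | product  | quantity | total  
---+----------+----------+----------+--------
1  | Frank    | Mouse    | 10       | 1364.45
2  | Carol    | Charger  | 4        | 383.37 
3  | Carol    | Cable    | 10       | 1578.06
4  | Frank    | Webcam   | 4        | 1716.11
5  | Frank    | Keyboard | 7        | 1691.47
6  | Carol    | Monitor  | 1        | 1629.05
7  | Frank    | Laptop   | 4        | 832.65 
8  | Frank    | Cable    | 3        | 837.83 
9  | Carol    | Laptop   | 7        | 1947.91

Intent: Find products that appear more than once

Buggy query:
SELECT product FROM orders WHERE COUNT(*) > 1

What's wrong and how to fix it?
Bug: WHERE can't reference COUNT(*); aggregates are computed after WHERE

Fix: GROUP BY product, then filter groups with HAVING COUNT(*) > 1

Corrected query:
SELECT product FROM orders GROUP BY product HAVING COUNT(*) > 1

Result:
product
-------
Cable  
Laptop 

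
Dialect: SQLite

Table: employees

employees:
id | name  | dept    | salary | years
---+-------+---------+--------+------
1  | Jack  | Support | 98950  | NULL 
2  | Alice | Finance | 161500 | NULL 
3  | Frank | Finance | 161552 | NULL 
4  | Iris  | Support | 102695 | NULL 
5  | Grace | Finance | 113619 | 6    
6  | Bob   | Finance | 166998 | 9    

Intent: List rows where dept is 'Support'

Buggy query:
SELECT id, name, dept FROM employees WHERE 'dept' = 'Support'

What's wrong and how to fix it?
Bug: Single quotes denote string literals in SQL; the column name is being compared as a constant string

Fix: Reference the column as dept without single quotes

Corrected query:
SELECT id, name, dept FROM employees WHERE dept = 'Support'

Result:
id | name | dept   
---+------+--------
1  | Jack | Support
4  | Iris | Support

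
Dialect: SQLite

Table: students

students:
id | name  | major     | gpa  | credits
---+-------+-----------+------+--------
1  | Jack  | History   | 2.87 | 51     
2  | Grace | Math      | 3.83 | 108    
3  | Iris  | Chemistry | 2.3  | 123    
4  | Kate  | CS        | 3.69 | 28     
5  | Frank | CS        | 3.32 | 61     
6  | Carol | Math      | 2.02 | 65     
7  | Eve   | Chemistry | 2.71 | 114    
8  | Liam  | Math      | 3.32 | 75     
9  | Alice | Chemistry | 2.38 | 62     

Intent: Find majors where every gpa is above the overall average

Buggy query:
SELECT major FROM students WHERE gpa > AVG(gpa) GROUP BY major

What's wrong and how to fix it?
Bug: WHERE evaluates per row before aggregation, so AVG() is unavailable

Fix: Use a subquery for AVG and a HAVING MIN(...) filter so the condition holds for every row in the group

Corrected query:
SELECT major FROM students GROUP BY major HAVING MIN(gpa) > (SELECT AVG(gpa) FROM students)

Result:
major
-----
CS   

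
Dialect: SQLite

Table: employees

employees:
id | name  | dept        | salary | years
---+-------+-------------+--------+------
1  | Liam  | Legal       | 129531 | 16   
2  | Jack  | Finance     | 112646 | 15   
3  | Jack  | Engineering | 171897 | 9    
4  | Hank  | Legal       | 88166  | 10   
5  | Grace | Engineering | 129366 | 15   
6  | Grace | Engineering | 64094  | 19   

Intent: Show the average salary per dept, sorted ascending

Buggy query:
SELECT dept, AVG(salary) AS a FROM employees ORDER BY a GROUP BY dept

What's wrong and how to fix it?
Bug: GROUP BY must precede ORDER BY

Fix: Move ORDER BY to the end, after GROUP BY

Corrected query:
SELECT dept, AVG(salary) AS a FROM employees GROUP BY dept ORDER BY a

Result:
dept        | a            
------------+--------------
Legal       | 108848.5     
Finance     | 112646       
Engineering | 121785.666667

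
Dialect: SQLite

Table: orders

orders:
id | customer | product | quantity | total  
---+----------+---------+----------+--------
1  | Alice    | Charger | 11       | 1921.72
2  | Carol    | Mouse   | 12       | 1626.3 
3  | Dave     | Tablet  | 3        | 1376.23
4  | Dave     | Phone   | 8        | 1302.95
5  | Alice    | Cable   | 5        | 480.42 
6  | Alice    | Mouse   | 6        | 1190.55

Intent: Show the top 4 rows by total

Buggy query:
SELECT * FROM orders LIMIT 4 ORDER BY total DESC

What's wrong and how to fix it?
Bug: ORDER BY cannot follow LIMIT; LIMIT is the final clause

Fix: Sort with ORDER BY, then apply LIMIT

Corrected query:
SELECT * FROM orders ORDER BY total DESC LIMIT 4

Result:
id | customer | product | quantity | total  
---+----------+---------+----------+--------
1  | Alice    | Charger | 11       | 1921.72
2  | Carol    | Mouse   | 12       | 1626.3 
3  | Dave     | Tablet  | 3        | 1376.23
4  | Dave     | Phone   | 8        | 1302.95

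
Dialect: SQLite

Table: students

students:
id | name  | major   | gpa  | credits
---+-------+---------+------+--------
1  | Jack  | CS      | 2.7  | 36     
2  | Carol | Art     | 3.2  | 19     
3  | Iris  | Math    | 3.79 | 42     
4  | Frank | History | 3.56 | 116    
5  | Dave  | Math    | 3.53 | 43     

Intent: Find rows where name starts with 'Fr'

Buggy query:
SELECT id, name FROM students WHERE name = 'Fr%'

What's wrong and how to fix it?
Bug: '=' compares the literal string including the % character; pattern matching needs LIKE

Fix: Use LIKE for wildcard pattern matching

Corrected query:
SELECT id, name FROM students WHERE name LIKE 'Fr%'

Result:
id | name 
---+------
4  | Frank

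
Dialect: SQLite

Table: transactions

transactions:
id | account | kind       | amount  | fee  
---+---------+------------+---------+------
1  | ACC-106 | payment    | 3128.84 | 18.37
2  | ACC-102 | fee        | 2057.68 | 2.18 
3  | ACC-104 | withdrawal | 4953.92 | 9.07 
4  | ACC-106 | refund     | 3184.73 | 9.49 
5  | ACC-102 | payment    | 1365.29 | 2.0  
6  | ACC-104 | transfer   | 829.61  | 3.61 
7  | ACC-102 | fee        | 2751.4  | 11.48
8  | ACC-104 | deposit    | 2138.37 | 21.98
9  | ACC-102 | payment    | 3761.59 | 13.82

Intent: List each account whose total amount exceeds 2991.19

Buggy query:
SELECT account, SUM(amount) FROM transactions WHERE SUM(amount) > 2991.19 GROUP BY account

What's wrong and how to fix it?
Bug: SUM(amount) is an aggregate, but WHERE filters rows before aggregation

Fix: Move the aggregate condition to a HAVING clause

Corrected query:
SELECT account, SUM(amount) FROM transactions GROUP BY account HAVING SUM(amount) > 2991.19

Result:
account | SUM(amount)
--------+------------
ACC-102 | 9935.96    
ACC-104 | 7921.9     
ACC-106 | 6313.57    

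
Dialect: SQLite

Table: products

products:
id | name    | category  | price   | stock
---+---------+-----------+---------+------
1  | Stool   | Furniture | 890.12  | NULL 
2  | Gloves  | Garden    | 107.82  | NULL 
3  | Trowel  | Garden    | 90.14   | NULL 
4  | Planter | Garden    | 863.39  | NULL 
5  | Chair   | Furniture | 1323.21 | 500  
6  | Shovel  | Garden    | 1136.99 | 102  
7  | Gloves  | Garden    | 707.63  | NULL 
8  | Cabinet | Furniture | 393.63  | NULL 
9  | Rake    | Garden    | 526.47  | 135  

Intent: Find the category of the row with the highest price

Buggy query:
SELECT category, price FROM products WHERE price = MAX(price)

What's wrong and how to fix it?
Bug: MAX(price) is an aggregate and cannot be used directly in WHERE

Fix: Use a subquery: WHERE price = (SELECT MAX(price) FROM products)

Corrected query:
SELECT category, price FROM products WHERE price = (SELECT MAX(price) FROM products)

Result:
category  | price  
----------+--------
Furniture | 1323.21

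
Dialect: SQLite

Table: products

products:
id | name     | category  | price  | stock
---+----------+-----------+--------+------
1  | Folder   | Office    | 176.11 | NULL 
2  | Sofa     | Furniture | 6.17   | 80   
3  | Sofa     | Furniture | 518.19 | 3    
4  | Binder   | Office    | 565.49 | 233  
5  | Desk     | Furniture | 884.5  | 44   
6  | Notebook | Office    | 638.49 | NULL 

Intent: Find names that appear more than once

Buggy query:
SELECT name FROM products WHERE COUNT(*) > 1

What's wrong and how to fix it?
Bug: COUNT(*) is an aggregate and cannot be used in WHERE

Fix: Group first, then use HAVING for the count condition

Corrected query:
SELECT name FROM products GROUP BY name HAVING COUNT(*) > 1

Result:
name
----
Sofa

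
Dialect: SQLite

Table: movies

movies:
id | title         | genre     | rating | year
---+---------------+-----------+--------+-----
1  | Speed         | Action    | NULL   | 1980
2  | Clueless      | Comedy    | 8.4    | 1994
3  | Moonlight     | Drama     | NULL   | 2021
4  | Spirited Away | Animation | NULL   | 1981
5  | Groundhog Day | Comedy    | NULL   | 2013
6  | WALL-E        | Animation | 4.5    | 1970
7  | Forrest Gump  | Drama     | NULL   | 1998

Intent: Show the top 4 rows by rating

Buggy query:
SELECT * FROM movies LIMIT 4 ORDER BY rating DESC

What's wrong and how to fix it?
Bug: LIMIT must come after ORDER BY

Fix: Sort with ORDER BY, then apply LIMIT

Corrected query:
SELECT * FROM movies ORDER BY rating DESC LIMIT 4

Result:
id | title     | genre     | rating | year
---+-----------+-----------+--------+-----
2  | Clueless  | Comedy    | 8.4    | 1994
6  | WALL-E    | Animation | 4.5    | 1970
1  | Speed     | Action    | NULL   | 1980
3  | Moonlight | Drama     | NULL   | 2021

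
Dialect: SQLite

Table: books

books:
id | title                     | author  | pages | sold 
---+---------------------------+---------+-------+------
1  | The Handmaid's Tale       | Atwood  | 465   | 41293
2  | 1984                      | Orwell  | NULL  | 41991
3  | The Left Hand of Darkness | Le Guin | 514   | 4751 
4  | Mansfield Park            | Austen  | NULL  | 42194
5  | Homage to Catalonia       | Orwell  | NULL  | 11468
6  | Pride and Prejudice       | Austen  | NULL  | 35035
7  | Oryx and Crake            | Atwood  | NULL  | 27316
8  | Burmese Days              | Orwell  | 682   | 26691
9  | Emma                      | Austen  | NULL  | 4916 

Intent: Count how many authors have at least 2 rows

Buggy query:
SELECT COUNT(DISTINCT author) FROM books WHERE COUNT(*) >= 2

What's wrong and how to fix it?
Bug: WHERE filters individual rows, not groups, so a group-level COUNT is invalid there

Fix: Use a subquery that GROUPs and filters with HAVING, then count its rows

Corrected query:
SELECT COUNT(*) FROM (SELECT author FROM books GROUP BY author HAVING COUNT(*) >= 2)

Result:
COUNT(*)
--------
3       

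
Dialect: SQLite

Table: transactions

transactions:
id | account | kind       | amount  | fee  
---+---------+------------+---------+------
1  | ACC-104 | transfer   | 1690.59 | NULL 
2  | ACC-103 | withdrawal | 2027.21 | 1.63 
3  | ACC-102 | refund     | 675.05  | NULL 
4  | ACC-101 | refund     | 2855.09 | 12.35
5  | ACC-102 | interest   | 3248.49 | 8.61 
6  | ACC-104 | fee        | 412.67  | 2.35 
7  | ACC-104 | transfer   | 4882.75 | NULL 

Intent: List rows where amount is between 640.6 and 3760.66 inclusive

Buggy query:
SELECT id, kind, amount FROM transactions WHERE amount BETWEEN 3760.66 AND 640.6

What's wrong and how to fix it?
Bug: The bounds are reversed; BETWEEN a AND b requires a <= b to match anything

Fix: Swap the bounds so the smaller value comes first

Corrected query:
SELECT id, kind, amount FROM transactions WHERE amount BETWEEN 640.6 AND 3760.66

Result:
id | kind       | amount 
---+------------+--------
1  | transfer   | 1690.59
2  | withdrawal | 2027.21
3  | refund     | 675.05 
4  | refund     | 2855.09
5  | interest   | 3248.49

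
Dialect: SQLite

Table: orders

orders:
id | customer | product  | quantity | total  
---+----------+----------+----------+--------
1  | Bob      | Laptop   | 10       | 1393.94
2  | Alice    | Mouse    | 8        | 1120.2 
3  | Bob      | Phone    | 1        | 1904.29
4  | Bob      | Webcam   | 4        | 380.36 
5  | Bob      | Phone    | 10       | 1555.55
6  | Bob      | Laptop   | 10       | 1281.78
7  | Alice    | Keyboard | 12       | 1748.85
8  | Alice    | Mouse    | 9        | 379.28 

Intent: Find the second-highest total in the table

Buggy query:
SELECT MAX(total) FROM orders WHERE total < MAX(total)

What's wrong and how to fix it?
Bug: The inner MAX is an aggregate inside WHERE, which is not allowed

Fix: Compute the overall MAX in a subquery, then take MAX of rows below it

Corrected query:
SELECT MAX(total) FROM orders WHERE total < (SELECT MAX(total) FROM orders)

Result:
MAX(total)
----------
1748.85   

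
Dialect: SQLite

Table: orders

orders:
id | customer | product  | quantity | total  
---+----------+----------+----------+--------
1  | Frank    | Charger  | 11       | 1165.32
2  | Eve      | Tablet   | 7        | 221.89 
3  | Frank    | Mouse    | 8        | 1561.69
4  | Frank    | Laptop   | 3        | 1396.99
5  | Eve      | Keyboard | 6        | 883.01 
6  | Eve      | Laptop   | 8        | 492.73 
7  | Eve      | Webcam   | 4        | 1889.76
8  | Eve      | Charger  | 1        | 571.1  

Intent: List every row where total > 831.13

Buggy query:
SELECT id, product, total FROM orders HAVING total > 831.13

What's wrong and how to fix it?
Bug: This is a non-aggregate query (no GROUP BY, no aggregates), so in SQLite the HAVING clause is invalid here; a row-level condition belongs in WHERE

Fix: Replace HAVING with WHERE since the condition applies to individual rows

Corrected query:
SELECT id, product, total FROM orders WHERE total > 831.13

Result:
id | product  | total  
---+----------+--------
1  | Charger  | 1165.32
3  | Mouse    | 1561.69
4  | Laptop   | 1396.99
5  | Keyboard | 883.01 
7  | Webcam   | 1889.76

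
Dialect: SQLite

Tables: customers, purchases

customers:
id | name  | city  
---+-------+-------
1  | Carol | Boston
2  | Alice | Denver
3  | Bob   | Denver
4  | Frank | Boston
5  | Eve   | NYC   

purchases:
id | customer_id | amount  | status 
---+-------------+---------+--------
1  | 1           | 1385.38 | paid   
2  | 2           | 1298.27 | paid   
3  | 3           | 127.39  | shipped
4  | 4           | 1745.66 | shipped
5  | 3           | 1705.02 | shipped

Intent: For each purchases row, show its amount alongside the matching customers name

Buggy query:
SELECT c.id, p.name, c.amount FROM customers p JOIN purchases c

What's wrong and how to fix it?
Bug: Missing join condition: each purchases row is matched to all customers rows instead of just its own

Fix: Add ON c.customer_id = p.id to the JOIN

Corrected query:
SELECT c.id, p.name, c.amount FROM customers p JOIN purchases c ON c.customer_id = p.id

Result:
id | name  | amount 
---+-------+--------
1  | Carol | 1385.38
2  | Alice | 1298.27
3  | Bob   | 127.39 
4  | Frank | 1745.66
5  | Bob   | 1705.02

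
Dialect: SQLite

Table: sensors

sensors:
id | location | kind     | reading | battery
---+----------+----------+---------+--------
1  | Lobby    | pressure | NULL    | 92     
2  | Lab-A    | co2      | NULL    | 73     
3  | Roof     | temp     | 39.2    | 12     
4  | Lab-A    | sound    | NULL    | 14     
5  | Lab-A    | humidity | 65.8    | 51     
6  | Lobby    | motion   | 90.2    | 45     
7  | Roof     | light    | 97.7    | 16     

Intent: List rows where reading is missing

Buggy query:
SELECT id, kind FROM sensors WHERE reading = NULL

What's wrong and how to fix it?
Bug: '= NULL' is always unknown in SQL three-valued logic, so no rows match

Fix: Use IS NULL to test for NULL

Corrected query:
SELECT id, kind FROM sensors WHERE reading IS NULL

Result:
id | kind    
---+---------
1  | pressure
2  | co2     
4  | sound   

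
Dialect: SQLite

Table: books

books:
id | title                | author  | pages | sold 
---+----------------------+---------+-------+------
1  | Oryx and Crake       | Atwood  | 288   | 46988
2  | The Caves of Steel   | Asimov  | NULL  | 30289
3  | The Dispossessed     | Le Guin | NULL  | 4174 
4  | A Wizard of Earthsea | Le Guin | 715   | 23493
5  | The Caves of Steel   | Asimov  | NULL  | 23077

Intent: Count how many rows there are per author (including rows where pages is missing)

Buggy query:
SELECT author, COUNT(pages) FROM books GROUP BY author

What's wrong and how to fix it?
Bug: COUNT(pages) skips NULLs, so groups with missing pages are undercounted

Fix: Replace COUNT(pages) with COUNT(*)

Corrected query:
SELECT author, COUNT(*) FROM books GROUP BY author

Result:
author  | COUNT(*)
--------+---------
Asimov  | 2       
Atwood  | 1       
Le Guin | 2       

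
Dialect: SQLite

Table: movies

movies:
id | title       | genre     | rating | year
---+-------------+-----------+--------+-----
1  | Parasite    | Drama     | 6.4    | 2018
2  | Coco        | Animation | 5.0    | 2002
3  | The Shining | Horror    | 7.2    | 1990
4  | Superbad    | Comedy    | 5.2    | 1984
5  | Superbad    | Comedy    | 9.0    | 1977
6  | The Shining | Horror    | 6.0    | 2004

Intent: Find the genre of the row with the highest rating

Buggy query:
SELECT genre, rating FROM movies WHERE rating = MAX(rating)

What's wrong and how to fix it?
Bug: MAX(rating) is an aggregate and cannot be used directly in WHERE

Fix: Wrap MAX in a scalar subquery so WHERE compares against a single value

Corrected query:
SELECT genre, rating FROM movies WHERE rating = (SELECT MAX(rating) FROM movies)

Result:
genre  | rating
-------+-------
Comedy | 9     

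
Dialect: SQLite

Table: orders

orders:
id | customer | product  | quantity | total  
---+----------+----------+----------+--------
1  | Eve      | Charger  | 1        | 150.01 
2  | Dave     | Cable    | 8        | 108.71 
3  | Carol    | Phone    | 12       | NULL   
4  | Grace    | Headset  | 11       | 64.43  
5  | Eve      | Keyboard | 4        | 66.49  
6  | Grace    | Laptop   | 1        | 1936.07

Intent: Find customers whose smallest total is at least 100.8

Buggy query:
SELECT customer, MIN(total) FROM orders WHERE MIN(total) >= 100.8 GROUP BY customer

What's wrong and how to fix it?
Bug: MIN() in WHERE is a misuse of aggregate

Fix: Replace WHERE with HAVING after the GROUP BY

Corrected query:
SELECT customer, MIN(total) FROM orders GROUP BY customer HAVING MIN(total) >= 100.8

Result:
customer | MIN(total)
---------+-----------
Dave     | 108.71    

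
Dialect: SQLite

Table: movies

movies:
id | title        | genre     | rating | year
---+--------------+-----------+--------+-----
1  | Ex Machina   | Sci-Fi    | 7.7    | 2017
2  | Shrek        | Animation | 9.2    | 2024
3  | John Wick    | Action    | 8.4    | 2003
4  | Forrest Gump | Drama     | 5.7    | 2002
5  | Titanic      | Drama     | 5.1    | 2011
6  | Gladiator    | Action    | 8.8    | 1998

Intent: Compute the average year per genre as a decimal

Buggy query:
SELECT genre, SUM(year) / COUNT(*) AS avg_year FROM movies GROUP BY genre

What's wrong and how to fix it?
Bug: Both operands are integers, so '/' performs integer division and truncates

Fix: Multiply by 1.0 (or CAST to REAL) to force floating-point division

Corrected query:
SELECT genre, SUM(year) * 1.0 / COUNT(*) AS avg_year FROM movies GROUP BY genre

Result:
genre     | avg_year
----------+---------
Action    | 2000.5  
Animation | 2024    
Drama     | 2006.5  
Sci-Fi    | 2017    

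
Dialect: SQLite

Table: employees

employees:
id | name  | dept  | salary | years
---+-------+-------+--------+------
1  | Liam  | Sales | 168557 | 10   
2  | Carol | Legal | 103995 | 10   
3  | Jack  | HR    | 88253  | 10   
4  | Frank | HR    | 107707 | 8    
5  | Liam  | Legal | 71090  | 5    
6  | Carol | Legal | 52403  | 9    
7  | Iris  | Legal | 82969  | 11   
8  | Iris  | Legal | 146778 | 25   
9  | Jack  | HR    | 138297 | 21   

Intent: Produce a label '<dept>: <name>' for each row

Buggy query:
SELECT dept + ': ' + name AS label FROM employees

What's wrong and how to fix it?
Bug: '+' is numeric addition; on text columns SQLite converts them to 0 instead of concatenating

Fix: Replace + with || to concatenate text

Corrected query:
SELECT dept || ': ' || name AS label FROM employees

Result:
label       
------------
Sales: Liam 
Legal: Carol
HR: Jack    
HR: Frank   
Legal: Liam 
Legal: Carol
Legal: Iris 
Legal: Iris 
HR: Jack    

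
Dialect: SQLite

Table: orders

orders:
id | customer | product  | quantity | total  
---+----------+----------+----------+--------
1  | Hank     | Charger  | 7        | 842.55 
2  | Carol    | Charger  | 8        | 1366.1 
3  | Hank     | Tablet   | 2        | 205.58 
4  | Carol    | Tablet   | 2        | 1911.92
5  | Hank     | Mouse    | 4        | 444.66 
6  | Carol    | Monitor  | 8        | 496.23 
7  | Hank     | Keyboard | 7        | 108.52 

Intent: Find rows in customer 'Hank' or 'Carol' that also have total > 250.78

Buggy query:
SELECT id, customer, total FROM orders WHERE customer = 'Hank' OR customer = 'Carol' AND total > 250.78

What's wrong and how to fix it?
Bug: Without parentheses, AND is evaluated before OR, so the total filter only applies to the 'Carol' branch

Fix: Group the OR with parentheses (or use IN), then AND the threshold

Corrected query:
SELECT id, customer, total FROM orders WHERE (customer = 'Hank' OR customer = 'Carol') AND total > 250.78

Result:
id | customer | total  
---+----------+--------
1  | Hank     | 842.55 
2  | Carol    | 1366.1 
4  | Carol    | 1911.92
5  | Hank     | 444.66 
6  | Carol    | 496.23 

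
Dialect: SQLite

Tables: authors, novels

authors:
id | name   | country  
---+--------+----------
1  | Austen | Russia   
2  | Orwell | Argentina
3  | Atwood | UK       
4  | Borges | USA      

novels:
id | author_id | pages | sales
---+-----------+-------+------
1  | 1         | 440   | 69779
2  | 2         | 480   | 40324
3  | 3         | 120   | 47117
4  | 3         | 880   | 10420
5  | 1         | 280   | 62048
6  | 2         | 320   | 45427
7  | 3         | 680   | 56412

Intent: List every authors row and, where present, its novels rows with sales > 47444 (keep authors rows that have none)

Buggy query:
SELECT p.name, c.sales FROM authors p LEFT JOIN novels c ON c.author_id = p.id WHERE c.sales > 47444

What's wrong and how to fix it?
Bug: Filtering c.sales in WHERE discards the NULL rows produced by LEFT JOIN, turning it into an inner join

Fix: Put 'c.sales > 47444' in the JOIN's ON clause instead of WHERE

Corrected query:
SELECT p.name, c.sales FROM authors p LEFT JOIN novels c ON c.author_id = p.id AND c.sales > 47444

Result:
name   | sales
-------+------
Austen | 62048
Austen | 69779
Orwell | NULL 
Atwood | 56412
Borges | NULL 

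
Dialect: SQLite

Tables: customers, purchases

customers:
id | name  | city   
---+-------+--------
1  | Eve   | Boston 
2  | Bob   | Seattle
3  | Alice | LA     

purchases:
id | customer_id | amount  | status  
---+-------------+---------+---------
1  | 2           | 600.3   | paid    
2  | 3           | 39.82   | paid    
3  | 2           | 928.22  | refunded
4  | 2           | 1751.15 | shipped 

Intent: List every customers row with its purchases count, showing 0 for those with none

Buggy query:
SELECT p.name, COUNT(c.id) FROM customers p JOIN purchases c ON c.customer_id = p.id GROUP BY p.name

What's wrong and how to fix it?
Bug: INNER JOIN drops customers rows that have no matching purchases rows

Fix: Switch to LEFT JOIN to retain unmatched parent rows

Corrected query:
SELECT p.name, COUNT(c.id) FROM customers p LEFT JOIN purchases c ON c.customer_id = p.id GROUP BY p.name

Result:
name  | COUNT(c.id)
------+------------
Alice | 1          
Bob   | 3          
Eve   | 0          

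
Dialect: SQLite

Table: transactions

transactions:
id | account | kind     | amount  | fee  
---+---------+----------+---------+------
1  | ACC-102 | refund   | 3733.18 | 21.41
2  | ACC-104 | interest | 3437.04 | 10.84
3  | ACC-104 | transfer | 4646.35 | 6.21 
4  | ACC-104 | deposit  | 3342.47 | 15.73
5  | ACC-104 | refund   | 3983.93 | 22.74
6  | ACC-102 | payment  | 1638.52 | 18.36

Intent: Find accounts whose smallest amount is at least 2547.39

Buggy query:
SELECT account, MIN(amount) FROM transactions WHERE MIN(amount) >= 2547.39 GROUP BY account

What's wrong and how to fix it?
Bug: Aggregates like MIN are computed per group after WHERE runs

Fix: Use HAVING for the per-group MIN condition

Corrected query:
SELECT account, MIN(amount) FROM transactions GROUP BY account HAVING MIN(amount) >= 2547.39

Result:
account | MIN(amount)
--------+------------
ACC-104 | 3342.47    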